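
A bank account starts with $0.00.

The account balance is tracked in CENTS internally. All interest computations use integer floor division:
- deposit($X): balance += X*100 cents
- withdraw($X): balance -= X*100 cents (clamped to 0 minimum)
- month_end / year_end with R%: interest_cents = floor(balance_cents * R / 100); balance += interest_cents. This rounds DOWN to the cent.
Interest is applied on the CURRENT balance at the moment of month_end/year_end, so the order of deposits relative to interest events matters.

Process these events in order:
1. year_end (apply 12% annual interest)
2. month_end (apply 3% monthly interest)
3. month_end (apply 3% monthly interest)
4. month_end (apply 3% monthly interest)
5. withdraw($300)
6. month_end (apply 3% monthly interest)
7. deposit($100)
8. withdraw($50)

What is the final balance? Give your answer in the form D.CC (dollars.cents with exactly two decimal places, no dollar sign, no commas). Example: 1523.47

After 1 (year_end (apply 12% annual interest)): balance=$0.00 total_interest=$0.00
After 2 (month_end (apply 3% monthly interest)): balance=$0.00 total_interest=$0.00
After 3 (month_end (apply 3% monthly interest)): balance=$0.00 total_interest=$0.00
After 4 (month_end (apply 3% monthly interest)): balance=$0.00 total_interest=$0.00
After 5 (withdraw($300)): balance=$0.00 total_interest=$0.00
After 6 (month_end (apply 3% monthly interest)): balance=$0.00 total_interest=$0.00
After 7 (deposit($100)): balance=$100.00 total_interest=$0.00
After 8 (withdraw($50)): balance=$50.00 total_interest=$0.00

Answer: 50.00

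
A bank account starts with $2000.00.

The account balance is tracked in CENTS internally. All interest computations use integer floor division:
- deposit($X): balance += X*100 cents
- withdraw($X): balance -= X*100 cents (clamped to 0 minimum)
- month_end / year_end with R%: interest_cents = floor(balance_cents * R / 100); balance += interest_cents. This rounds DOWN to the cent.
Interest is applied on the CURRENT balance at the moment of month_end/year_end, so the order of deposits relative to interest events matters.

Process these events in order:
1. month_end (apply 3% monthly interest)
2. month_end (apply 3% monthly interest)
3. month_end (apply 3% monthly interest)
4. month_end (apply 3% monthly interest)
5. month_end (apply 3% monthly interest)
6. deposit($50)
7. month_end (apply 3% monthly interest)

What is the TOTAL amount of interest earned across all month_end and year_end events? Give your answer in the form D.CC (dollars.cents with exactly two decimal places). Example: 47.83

After 1 (month_end (apply 3% monthly interest)): balance=$2060.00 total_interest=$60.00
After 2 (month_end (apply 3% monthly interest)): balance=$2121.80 total_interest=$121.80
After 3 (month_end (apply 3% monthly interest)): balance=$2185.45 total_interest=$185.45
After 4 (month_end (apply 3% monthly interest)): balance=$2251.01 total_interest=$251.01
After 5 (month_end (apply 3% monthly interest)): balance=$2318.54 total_interest=$318.54
After 6 (deposit($50)): balance=$2368.54 total_interest=$318.54
After 7 (month_end (apply 3% monthly interest)): balance=$2439.59 total_interest=$389.59

Answer: 389.59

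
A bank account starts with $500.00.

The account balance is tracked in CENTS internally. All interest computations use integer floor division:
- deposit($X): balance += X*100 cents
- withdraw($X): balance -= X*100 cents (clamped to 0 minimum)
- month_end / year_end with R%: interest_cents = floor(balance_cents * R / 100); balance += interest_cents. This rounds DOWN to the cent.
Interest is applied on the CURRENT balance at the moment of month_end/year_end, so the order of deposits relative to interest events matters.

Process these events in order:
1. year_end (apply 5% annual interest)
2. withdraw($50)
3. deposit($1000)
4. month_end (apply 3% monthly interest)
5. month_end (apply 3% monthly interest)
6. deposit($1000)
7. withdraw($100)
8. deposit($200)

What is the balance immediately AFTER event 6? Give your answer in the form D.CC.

Answer: 2564.82

Derivation:
After 1 (year_end (apply 5% annual interest)): balance=$525.00 total_interest=$25.00
After 2 (withdraw($50)): balance=$475.00 total_interest=$25.00
After 3 (deposit($1000)): balance=$1475.00 total_interest=$25.00
After 4 (month_end (apply 3% monthly interest)): balance=$1519.25 total_interest=$69.25
After 5 (month_end (apply 3% monthly interest)): balance=$1564.82 total_interest=$114.82
After 6 (deposit($1000)): balance=$2564.82 total_interest=$114.82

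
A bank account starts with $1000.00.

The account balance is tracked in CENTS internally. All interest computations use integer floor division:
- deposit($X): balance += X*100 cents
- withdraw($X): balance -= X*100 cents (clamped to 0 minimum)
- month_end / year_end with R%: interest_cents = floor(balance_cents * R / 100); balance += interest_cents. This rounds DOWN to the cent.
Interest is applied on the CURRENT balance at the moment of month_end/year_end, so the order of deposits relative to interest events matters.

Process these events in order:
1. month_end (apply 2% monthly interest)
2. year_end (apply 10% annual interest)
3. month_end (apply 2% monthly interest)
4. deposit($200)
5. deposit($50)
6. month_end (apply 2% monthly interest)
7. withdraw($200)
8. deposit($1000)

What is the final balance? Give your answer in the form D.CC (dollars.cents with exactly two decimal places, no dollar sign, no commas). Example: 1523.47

Answer: 2222.32

Derivation:
After 1 (month_end (apply 2% monthly interest)): balance=$1020.00 total_interest=$20.00
After 2 (year_end (apply 10% annual interest)): balance=$1122.00 total_interest=$122.00
After 3 (month_end (apply 2% monthly interest)): balance=$1144.44 total_interest=$144.44
After 4 (deposit($200)): balance=$1344.44 total_interest=$144.44
After 5 (deposit($50)): balance=$1394.44 total_interest=$144.44
After 6 (month_end (apply 2% monthly interest)): balance=$1422.32 total_interest=$172.32
After 7 (withdraw($200)): balance=$1222.32 total_interest=$172.32
After 8 (deposit($1000)): balance=$2222.32 total_interest=$172.32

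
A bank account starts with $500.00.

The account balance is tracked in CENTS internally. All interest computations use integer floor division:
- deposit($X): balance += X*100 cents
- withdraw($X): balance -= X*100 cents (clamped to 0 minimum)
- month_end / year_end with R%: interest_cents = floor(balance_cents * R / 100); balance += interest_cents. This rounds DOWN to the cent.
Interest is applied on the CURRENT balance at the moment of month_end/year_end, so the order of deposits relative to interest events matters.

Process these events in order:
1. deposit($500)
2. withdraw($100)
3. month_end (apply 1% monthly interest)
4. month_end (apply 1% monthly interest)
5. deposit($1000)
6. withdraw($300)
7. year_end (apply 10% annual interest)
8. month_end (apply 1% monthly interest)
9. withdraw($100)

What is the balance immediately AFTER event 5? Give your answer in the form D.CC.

After 1 (deposit($500)): balance=$1000.00 total_interest=$0.00
After 2 (withdraw($100)): balance=$900.00 total_interest=$0.00
After 3 (month_end (apply 1% monthly interest)): balance=$909.00 total_interest=$9.00
After 4 (month_end (apply 1% monthly interest)): balance=$918.09 total_interest=$18.09
After 5 (deposit($1000)): balance=$1918.09 total_interest=$18.09

Answer: 1918.09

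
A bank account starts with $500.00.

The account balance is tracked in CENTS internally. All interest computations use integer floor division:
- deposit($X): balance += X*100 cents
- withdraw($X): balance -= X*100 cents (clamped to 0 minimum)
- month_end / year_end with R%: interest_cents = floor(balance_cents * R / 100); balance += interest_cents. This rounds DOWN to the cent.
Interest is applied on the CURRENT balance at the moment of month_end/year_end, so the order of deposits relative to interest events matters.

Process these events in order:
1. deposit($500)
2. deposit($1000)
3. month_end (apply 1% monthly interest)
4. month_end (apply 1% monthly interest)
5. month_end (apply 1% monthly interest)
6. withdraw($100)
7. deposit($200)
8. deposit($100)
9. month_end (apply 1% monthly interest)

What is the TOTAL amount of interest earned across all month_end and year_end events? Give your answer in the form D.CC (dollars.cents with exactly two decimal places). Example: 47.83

After 1 (deposit($500)): balance=$1000.00 total_interest=$0.00
After 2 (deposit($1000)): balance=$2000.00 total_interest=$0.00
After 3 (month_end (apply 1% monthly interest)): balance=$2020.00 total_interest=$20.00
After 4 (month_end (apply 1% monthly interest)): balance=$2040.20 total_interest=$40.20
After 5 (month_end (apply 1% monthly interest)): balance=$2060.60 total_interest=$60.60
After 6 (withdraw($100)): balance=$1960.60 total_interest=$60.60
After 7 (deposit($200)): balance=$2160.60 total_interest=$60.60
After 8 (deposit($100)): balance=$2260.60 total_interest=$60.60
After 9 (month_end (apply 1% monthly interest)): balance=$2283.20 total_interest=$83.20

Answer: 83.20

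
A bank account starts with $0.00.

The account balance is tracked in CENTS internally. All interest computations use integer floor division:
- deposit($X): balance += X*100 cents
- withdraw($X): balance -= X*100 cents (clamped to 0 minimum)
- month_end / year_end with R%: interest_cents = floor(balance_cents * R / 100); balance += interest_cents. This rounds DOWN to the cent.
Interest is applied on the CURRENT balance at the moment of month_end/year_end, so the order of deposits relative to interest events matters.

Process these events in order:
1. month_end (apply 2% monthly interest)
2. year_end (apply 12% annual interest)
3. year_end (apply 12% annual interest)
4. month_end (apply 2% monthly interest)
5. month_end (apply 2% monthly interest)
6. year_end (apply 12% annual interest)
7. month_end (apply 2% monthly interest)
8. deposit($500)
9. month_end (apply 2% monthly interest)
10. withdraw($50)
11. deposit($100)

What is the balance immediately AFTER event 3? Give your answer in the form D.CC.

After 1 (month_end (apply 2% monthly interest)): balance=$0.00 total_interest=$0.00
After 2 (year_end (apply 12% annual interest)): balance=$0.00 total_interest=$0.00
After 3 (year_end (apply 12% annual interest)): balance=$0.00 total_interest=$0.00

Answer: 0.00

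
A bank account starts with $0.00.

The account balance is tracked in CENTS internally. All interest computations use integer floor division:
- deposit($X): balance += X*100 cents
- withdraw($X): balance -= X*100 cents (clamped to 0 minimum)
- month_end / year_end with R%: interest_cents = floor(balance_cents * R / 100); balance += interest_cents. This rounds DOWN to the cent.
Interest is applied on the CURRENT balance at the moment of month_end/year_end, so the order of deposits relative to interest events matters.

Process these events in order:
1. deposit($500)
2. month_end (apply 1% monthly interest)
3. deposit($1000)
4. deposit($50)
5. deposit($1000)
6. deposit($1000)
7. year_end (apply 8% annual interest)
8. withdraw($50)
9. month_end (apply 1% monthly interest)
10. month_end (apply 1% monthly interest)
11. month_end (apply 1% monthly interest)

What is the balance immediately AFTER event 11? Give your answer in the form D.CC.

Answer: 3904.21

Derivation:
After 1 (deposit($500)): balance=$500.00 total_interest=$0.00
After 2 (month_end (apply 1% monthly interest)): balance=$505.00 total_interest=$5.00
After 3 (deposit($1000)): balance=$1505.00 total_interest=$5.00
After 4 (deposit($50)): balance=$1555.00 total_interest=$5.00
After 5 (deposit($1000)): balance=$2555.00 total_interest=$5.00
After 6 (deposit($1000)): balance=$3555.00 total_interest=$5.00
After 7 (year_end (apply 8% annual interest)): balance=$3839.40 total_interest=$289.40
After 8 (withdraw($50)): balance=$3789.40 total_interest=$289.40
After 9 (month_end (apply 1% monthly interest)): balance=$3827.29 total_interest=$327.29
After 10 (month_end (apply 1% monthly interest)): balance=$3865.56 total_interest=$365.56
After 11 (month_end (apply 1% monthly interest)): balance=$3904.21 total_interest=$404.21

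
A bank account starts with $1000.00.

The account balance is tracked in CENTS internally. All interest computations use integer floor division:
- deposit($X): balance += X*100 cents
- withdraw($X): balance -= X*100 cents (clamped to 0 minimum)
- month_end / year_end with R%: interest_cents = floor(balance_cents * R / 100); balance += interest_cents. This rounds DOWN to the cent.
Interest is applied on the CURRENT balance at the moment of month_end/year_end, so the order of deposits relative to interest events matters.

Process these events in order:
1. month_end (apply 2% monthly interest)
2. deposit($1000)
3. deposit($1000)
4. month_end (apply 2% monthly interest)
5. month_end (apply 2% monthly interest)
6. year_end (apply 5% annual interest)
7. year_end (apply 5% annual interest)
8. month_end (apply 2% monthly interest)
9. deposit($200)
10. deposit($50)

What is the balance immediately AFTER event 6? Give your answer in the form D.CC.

Answer: 3299.10

Derivation:
After 1 (month_end (apply 2% monthly interest)): balance=$1020.00 total_interest=$20.00
After 2 (deposit($1000)): balance=$2020.00 total_interest=$20.00
After 3 (deposit($1000)): balance=$3020.00 total_interest=$20.00
After 4 (month_end (apply 2% monthly interest)): balance=$3080.40 total_interest=$80.40
After 5 (month_end (apply 2% monthly interest)): balance=$3142.00 total_interest=$142.00
After 6 (year_end (apply 5% annual interest)): balance=$3299.10 total_interest=$299.10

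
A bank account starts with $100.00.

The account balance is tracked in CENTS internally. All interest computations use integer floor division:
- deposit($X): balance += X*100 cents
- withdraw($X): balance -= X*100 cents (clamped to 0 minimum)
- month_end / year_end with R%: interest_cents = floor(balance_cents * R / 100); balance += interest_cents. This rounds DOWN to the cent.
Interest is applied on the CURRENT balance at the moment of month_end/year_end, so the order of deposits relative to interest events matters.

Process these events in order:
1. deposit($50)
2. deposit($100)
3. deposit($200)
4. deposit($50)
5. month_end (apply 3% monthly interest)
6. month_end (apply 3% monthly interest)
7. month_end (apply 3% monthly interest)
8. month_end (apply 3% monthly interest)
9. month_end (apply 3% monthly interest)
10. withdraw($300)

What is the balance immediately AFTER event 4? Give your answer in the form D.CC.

Answer: 500.00

Derivation:
After 1 (deposit($50)): balance=$150.00 total_interest=$0.00
After 2 (deposit($100)): balance=$250.00 total_interest=$0.00
After 3 (deposit($200)): balance=$450.00 total_interest=$0.00
After 4 (deposit($50)): balance=$500.00 total_interest=$0.00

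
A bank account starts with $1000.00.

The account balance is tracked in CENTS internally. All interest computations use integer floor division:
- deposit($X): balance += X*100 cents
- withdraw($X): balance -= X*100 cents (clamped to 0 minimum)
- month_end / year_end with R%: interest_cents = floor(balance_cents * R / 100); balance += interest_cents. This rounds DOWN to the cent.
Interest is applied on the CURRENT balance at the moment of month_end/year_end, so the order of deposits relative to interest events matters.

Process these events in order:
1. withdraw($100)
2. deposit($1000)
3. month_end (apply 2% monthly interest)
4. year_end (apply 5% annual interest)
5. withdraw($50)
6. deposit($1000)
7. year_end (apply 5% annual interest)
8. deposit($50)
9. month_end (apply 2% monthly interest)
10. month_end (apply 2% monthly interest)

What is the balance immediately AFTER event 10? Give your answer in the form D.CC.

Answer: 3312.77

Derivation:
After 1 (withdraw($100)): balance=$900.00 total_interest=$0.00
After 2 (deposit($1000)): balance=$1900.00 total_interest=$0.00
After 3 (month_end (apply 2% monthly interest)): balance=$1938.00 total_interest=$38.00
After 4 (year_end (apply 5% annual interest)): balance=$2034.90 total_interest=$134.90
After 5 (withdraw($50)): balance=$1984.90 total_interest=$134.90
After 6 (deposit($1000)): balance=$2984.90 total_interest=$134.90
After 7 (year_end (apply 5% annual interest)): balance=$3134.14 total_interest=$284.14
After 8 (deposit($50)): balance=$3184.14 total_interest=$284.14
After 9 (month_end (apply 2% monthly interest)): balance=$3247.82 total_interest=$347.82
After 10 (month_end (apply 2% monthly interest)): balance=$3312.77 total_interest=$412.77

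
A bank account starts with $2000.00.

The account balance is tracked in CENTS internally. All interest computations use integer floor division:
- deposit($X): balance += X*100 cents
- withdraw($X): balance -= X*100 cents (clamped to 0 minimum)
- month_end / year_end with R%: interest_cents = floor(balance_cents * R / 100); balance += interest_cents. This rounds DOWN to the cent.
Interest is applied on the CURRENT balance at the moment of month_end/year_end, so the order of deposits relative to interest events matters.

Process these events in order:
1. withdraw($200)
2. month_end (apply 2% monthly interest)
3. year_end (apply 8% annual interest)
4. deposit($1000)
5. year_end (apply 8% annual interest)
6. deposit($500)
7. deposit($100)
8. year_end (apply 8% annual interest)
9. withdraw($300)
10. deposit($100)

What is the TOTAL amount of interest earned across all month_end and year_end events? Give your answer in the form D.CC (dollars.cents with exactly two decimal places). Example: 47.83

After 1 (withdraw($200)): balance=$1800.00 total_interest=$0.00
After 2 (month_end (apply 2% monthly interest)): balance=$1836.00 total_interest=$36.00
After 3 (year_end (apply 8% annual interest)): balance=$1982.88 total_interest=$182.88
After 4 (deposit($1000)): balance=$2982.88 total_interest=$182.88
After 5 (year_end (apply 8% annual interest)): balance=$3221.51 total_interest=$421.51
After 6 (deposit($500)): balance=$3721.51 total_interest=$421.51
After 7 (deposit($100)): balance=$3821.51 total_interest=$421.51
After 8 (year_end (apply 8% annual interest)): balance=$4127.23 total_interest=$727.23
After 9 (withdraw($300)): balance=$3827.23 total_interest=$727.23
After 10 (deposit($100)): balance=$3927.23 total_interest=$727.23

Answer: 727.23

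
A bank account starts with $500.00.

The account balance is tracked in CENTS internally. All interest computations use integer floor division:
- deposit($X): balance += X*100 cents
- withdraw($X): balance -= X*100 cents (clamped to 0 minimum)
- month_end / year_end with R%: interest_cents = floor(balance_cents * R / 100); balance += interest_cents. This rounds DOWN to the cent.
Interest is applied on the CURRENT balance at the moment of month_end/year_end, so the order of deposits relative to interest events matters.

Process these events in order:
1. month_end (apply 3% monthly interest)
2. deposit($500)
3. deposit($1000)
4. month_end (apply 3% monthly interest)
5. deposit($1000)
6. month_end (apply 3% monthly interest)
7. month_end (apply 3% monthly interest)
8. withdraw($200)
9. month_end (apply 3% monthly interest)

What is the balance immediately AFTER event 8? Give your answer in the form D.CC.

Answer: 3062.74

Derivation:
After 1 (month_end (apply 3% monthly interest)): balance=$515.00 total_interest=$15.00
After 2 (deposit($500)): balance=$1015.00 total_interest=$15.00
After 3 (deposit($1000)): balance=$2015.00 total_interest=$15.00
After 4 (month_end (apply 3% monthly interest)): balance=$2075.45 total_interest=$75.45
After 5 (deposit($1000)): balance=$3075.45 total_interest=$75.45
After 6 (month_end (apply 3% monthly interest)): balance=$3167.71 total_interest=$167.71
After 7 (month_end (apply 3% monthly interest)): balance=$3262.74 total_interest=$262.74
After 8 (withdraw($200)): balance=$3062.74 total_interest=$262.74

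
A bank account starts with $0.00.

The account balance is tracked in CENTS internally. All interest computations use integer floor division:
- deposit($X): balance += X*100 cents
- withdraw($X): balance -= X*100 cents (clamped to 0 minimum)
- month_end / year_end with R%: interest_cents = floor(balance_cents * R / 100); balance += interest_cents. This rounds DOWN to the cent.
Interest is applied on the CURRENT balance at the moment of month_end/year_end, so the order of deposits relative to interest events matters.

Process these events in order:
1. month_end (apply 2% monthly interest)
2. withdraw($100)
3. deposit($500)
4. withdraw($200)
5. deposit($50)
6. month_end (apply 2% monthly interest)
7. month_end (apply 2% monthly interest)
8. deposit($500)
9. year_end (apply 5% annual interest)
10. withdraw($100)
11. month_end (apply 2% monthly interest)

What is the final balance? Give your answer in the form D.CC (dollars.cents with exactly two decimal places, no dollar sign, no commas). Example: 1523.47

Answer: 823.48

Derivation:
After 1 (month_end (apply 2% monthly interest)): balance=$0.00 total_interest=$0.00
After 2 (withdraw($100)): balance=$0.00 total_interest=$0.00
After 3 (deposit($500)): balance=$500.00 total_interest=$0.00
After 4 (withdraw($200)): balance=$300.00 total_interest=$0.00
After 5 (deposit($50)): balance=$350.00 total_interest=$0.00
After 6 (month_end (apply 2% monthly interest)): balance=$357.00 total_interest=$7.00
After 7 (month_end (apply 2% monthly interest)): balance=$364.14 total_interest=$14.14
After 8 (deposit($500)): balance=$864.14 total_interest=$14.14
After 9 (year_end (apply 5% annual interest)): balance=$907.34 total_interest=$57.34
After 10 (withdraw($100)): balance=$807.34 total_interest=$57.34
After 11 (month_end (apply 2% monthly interest)): balance=$823.48 total_interest=$73.48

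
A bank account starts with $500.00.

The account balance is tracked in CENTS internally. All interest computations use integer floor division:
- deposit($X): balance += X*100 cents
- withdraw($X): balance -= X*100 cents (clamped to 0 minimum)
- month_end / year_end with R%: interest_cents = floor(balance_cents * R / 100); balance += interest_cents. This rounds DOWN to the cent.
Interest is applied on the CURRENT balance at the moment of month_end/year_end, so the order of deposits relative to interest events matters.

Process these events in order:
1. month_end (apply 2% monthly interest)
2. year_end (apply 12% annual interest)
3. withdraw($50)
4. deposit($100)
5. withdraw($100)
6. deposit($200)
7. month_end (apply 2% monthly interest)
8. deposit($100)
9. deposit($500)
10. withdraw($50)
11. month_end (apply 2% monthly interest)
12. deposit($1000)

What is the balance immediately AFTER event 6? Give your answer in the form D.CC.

Answer: 721.20

Derivation:
After 1 (month_end (apply 2% monthly interest)): balance=$510.00 total_interest=$10.00
After 2 (year_end (apply 12% annual interest)): balance=$571.20 total_interest=$71.20
After 3 (withdraw($50)): balance=$521.20 total_interest=$71.20
After 4 (deposit($100)): balance=$621.20 total_interest=$71.20
After 5 (withdraw($100)): balance=$521.20 total_interest=$71.20
After 6 (deposit($200)): balance=$721.20 total_interest=$71.20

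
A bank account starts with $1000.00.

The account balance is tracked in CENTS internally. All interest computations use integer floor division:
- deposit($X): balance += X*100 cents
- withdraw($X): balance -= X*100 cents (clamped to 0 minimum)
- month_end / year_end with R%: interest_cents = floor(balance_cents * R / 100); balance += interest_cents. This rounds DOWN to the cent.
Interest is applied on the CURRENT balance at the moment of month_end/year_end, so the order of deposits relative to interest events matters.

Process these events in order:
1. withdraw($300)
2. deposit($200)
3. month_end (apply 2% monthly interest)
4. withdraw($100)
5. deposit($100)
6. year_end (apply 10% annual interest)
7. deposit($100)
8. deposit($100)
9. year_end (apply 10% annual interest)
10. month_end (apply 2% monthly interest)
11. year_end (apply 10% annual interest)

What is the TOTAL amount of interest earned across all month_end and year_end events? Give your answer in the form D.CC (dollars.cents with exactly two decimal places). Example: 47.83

After 1 (withdraw($300)): balance=$700.00 total_interest=$0.00
After 2 (deposit($200)): balance=$900.00 total_interest=$0.00
After 3 (month_end (apply 2% monthly interest)): balance=$918.00 total_interest=$18.00
After 4 (withdraw($100)): balance=$818.00 total_interest=$18.00
After 5 (deposit($100)): balance=$918.00 total_interest=$18.00
After 6 (year_end (apply 10% annual interest)): balance=$1009.80 total_interest=$109.80
After 7 (deposit($100)): balance=$1109.80 total_interest=$109.80
After 8 (deposit($100)): balance=$1209.80 total_interest=$109.80
After 9 (year_end (apply 10% annual interest)): balance=$1330.78 total_interest=$230.78
After 10 (month_end (apply 2% monthly interest)): balance=$1357.39 total_interest=$257.39
After 11 (year_end (apply 10% annual interest)): balance=$1493.12 total_interest=$393.12

Answer: 393.12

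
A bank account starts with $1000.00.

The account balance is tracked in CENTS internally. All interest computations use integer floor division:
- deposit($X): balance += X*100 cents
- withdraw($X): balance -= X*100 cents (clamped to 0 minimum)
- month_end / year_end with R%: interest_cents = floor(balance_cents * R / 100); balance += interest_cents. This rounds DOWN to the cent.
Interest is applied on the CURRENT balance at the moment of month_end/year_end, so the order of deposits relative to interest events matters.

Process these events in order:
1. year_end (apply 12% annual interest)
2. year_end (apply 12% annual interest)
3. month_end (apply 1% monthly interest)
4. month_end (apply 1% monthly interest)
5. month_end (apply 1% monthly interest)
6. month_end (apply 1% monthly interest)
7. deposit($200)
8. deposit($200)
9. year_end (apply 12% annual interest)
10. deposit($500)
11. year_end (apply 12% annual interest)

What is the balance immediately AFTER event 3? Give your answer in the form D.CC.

Answer: 1266.94

Derivation:
After 1 (year_end (apply 12% annual interest)): balance=$1120.00 total_interest=$120.00
After 2 (year_end (apply 12% annual interest)): balance=$1254.40 total_interest=$254.40
After 3 (month_end (apply 1% monthly interest)): balance=$1266.94 total_interest=$266.94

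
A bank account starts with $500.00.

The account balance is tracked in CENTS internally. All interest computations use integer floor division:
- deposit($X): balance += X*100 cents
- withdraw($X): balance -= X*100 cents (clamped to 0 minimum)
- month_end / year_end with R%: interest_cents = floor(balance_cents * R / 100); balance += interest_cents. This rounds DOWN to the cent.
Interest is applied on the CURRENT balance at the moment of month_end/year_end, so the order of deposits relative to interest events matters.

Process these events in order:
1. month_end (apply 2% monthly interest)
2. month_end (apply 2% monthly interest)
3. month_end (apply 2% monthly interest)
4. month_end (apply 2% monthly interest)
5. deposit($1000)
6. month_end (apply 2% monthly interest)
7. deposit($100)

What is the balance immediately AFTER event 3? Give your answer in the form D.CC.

After 1 (month_end (apply 2% monthly interest)): balance=$510.00 total_interest=$10.00
After 2 (month_end (apply 2% monthly interest)): balance=$520.20 total_interest=$20.20
After 3 (month_end (apply 2% monthly interest)): balance=$530.60 total_interest=$30.60

Answer: 530.60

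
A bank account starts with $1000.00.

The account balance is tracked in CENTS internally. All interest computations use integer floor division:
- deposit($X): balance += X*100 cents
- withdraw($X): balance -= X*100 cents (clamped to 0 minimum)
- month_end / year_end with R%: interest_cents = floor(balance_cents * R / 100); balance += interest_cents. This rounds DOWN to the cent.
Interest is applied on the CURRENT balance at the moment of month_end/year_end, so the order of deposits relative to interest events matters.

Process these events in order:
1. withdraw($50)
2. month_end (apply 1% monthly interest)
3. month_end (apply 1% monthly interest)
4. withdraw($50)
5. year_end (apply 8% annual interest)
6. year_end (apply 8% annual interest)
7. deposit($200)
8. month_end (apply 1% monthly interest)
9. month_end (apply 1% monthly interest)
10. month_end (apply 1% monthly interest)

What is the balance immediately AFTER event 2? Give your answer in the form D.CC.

After 1 (withdraw($50)): balance=$950.00 total_interest=$0.00
After 2 (month_end (apply 1% monthly interest)): balance=$959.50 total_interest=$9.50

Answer: 959.50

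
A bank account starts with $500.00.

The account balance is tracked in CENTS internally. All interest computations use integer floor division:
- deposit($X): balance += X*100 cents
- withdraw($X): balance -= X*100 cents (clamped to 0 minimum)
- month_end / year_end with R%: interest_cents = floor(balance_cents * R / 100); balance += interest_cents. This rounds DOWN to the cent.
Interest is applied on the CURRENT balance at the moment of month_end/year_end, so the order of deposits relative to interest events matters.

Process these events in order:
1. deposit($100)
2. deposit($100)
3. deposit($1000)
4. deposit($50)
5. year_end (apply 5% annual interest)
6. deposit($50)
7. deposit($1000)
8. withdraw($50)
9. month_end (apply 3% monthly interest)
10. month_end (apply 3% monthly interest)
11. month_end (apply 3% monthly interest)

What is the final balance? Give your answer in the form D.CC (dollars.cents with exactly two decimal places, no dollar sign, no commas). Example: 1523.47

Answer: 3100.59

Derivation:
After 1 (deposit($100)): balance=$600.00 total_interest=$0.00
After 2 (deposit($100)): balance=$700.00 total_interest=$0.00
After 3 (deposit($1000)): balance=$1700.00 total_interest=$0.00
After 4 (deposit($50)): balance=$1750.00 total_interest=$0.00
After 5 (year_end (apply 5% annual interest)): balance=$1837.50 total_interest=$87.50
After 6 (deposit($50)): balance=$1887.50 total_interest=$87.50
After 7 (deposit($1000)): balance=$2887.50 total_interest=$87.50
After 8 (withdraw($50)): balance=$2837.50 total_interest=$87.50
After 9 (month_end (apply 3% monthly interest)): balance=$2922.62 total_interest=$172.62
After 10 (month_end (apply 3% monthly interest)): balance=$3010.29 total_interest=$260.29
After 11 (month_end (apply 3% monthly interest)): balance=$3100.59 total_interest=$350.59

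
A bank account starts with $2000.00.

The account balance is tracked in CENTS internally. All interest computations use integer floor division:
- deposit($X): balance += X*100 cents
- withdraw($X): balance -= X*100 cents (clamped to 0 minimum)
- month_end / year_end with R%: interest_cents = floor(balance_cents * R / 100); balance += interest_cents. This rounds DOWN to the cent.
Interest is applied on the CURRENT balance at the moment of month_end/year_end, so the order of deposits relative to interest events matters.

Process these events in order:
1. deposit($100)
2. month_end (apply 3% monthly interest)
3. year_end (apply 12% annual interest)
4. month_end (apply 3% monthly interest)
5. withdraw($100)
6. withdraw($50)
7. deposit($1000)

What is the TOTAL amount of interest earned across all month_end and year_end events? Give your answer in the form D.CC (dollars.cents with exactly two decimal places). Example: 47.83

After 1 (deposit($100)): balance=$2100.00 total_interest=$0.00
After 2 (month_end (apply 3% monthly interest)): balance=$2163.00 total_interest=$63.00
After 3 (year_end (apply 12% annual interest)): balance=$2422.56 total_interest=$322.56
After 4 (month_end (apply 3% monthly interest)): balance=$2495.23 total_interest=$395.23
After 5 (withdraw($100)): balance=$2395.23 total_interest=$395.23
After 6 (withdraw($50)): balance=$2345.23 total_interest=$395.23
After 7 (deposit($1000)): balance=$3345.23 total_interest=$395.23

Answer: 395.23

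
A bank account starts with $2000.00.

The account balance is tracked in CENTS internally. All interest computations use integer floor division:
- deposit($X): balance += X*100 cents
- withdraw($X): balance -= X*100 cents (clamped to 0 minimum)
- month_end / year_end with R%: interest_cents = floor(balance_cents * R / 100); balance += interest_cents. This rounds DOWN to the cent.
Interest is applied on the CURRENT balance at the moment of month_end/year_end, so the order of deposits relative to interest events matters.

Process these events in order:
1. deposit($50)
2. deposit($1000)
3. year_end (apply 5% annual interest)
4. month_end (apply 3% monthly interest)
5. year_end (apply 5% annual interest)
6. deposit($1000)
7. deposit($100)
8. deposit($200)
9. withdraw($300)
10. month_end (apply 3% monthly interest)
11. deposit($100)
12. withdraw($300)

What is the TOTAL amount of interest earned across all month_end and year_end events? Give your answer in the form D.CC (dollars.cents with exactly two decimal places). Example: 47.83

Answer: 547.39

Derivation:
After 1 (deposit($50)): balance=$2050.00 total_interest=$0.00
After 2 (deposit($1000)): balance=$3050.00 total_interest=$0.00
After 3 (year_end (apply 5% annual interest)): balance=$3202.50 total_interest=$152.50
After 4 (month_end (apply 3% monthly interest)): balance=$3298.57 total_interest=$248.57
After 5 (year_end (apply 5% annual interest)): balance=$3463.49 total_interest=$413.49
After 6 (deposit($1000)): balance=$4463.49 total_interest=$413.49
After 7 (deposit($100)): balance=$4563.49 total_interest=$413.49
After 8 (deposit($200)): balance=$4763.49 total_interest=$413.49
After 9 (withdraw($300)): balance=$4463.49 total_interest=$413.49
After 10 (month_end (apply 3% monthly interest)): balance=$4597.39 total_interest=$547.39
After 11 (deposit($100)): balance=$4697.39 total_interest=$547.39
After 12 (withdraw($300)): balance=$4397.39 total_interest=$547.39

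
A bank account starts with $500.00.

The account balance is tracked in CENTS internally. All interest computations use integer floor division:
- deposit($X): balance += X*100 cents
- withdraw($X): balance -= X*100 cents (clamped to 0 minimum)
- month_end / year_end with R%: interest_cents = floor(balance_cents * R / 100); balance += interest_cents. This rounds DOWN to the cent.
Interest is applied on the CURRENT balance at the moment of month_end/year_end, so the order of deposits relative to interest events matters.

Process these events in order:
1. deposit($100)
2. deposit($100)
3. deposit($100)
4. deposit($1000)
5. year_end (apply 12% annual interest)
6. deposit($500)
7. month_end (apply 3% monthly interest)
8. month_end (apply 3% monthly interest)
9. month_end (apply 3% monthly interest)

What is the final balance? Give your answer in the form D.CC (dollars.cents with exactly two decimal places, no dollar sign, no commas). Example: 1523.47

After 1 (deposit($100)): balance=$600.00 total_interest=$0.00
After 2 (deposit($100)): balance=$700.00 total_interest=$0.00
After 3 (deposit($100)): balance=$800.00 total_interest=$0.00
After 4 (deposit($1000)): balance=$1800.00 total_interest=$0.00
After 5 (year_end (apply 12% annual interest)): balance=$2016.00 total_interest=$216.00
After 6 (deposit($500)): balance=$2516.00 total_interest=$216.00
After 7 (month_end (apply 3% monthly interest)): balance=$2591.48 total_interest=$291.48
After 8 (month_end (apply 3% monthly interest)): balance=$2669.22 total_interest=$369.22
After 9 (month_end (apply 3% monthly interest)): balance=$2749.29 total_interest=$449.29

Answer: 2749.29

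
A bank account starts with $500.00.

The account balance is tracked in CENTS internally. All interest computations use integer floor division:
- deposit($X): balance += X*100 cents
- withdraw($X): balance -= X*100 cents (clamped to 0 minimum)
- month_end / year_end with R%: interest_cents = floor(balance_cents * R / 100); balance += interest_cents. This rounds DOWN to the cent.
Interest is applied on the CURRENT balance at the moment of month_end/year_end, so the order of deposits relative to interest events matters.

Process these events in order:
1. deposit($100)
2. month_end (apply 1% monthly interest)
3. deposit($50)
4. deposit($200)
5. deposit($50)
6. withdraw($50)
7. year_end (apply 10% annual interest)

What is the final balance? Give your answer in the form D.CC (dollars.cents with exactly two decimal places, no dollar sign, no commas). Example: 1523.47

After 1 (deposit($100)): balance=$600.00 total_interest=$0.00
After 2 (month_end (apply 1% monthly interest)): balance=$606.00 total_interest=$6.00
After 3 (deposit($50)): balance=$656.00 total_interest=$6.00
After 4 (deposit($200)): balance=$856.00 total_interest=$6.00
After 5 (deposit($50)): balance=$906.00 total_interest=$6.00
After 6 (withdraw($50)): balance=$856.00 total_interest=$6.00
After 7 (year_end (apply 10% annual interest)): balance=$941.60 total_interest=$91.60

Answer: 941.60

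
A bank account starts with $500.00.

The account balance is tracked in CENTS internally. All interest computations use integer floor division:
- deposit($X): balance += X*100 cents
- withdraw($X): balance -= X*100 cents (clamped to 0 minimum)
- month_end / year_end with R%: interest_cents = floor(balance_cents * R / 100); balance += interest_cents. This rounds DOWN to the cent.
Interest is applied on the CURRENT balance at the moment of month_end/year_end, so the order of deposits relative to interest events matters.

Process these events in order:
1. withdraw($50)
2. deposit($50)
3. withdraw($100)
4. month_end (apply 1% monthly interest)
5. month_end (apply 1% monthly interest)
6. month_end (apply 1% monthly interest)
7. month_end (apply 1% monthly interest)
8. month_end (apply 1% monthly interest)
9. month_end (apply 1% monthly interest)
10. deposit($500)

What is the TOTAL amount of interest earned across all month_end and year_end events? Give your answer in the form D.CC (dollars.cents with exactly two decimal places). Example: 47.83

After 1 (withdraw($50)): balance=$450.00 total_interest=$0.00
After 2 (deposit($50)): balance=$500.00 total_interest=$0.00
After 3 (withdraw($100)): balance=$400.00 total_interest=$0.00
After 4 (month_end (apply 1% monthly interest)): balance=$404.00 total_interest=$4.00
After 5 (month_end (apply 1% monthly interest)): balance=$408.04 total_interest=$8.04
After 6 (month_end (apply 1% monthly interest)): balance=$412.12 total_interest=$12.12
After 7 (month_end (apply 1% monthly interest)): balance=$416.24 total_interest=$16.24
After 8 (month_end (apply 1% monthly interest)): balance=$420.40 total_interest=$20.40
After 9 (month_end (apply 1% monthly interest)): balance=$424.60 total_interest=$24.60
After 10 (deposit($500)): balance=$924.60 total_interest=$24.60

Answer: 24.60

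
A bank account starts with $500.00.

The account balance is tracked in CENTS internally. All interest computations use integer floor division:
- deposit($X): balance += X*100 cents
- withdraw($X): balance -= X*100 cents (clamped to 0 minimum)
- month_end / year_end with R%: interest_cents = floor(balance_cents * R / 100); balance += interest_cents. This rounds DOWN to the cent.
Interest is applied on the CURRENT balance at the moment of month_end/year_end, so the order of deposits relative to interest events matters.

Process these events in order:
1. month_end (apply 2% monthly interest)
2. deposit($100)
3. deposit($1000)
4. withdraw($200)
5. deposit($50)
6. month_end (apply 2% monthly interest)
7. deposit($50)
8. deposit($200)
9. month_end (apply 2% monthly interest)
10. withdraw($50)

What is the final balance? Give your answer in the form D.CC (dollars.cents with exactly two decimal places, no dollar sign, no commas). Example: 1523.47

After 1 (month_end (apply 2% monthly interest)): balance=$510.00 total_interest=$10.00
After 2 (deposit($100)): balance=$610.00 total_interest=$10.00
After 3 (deposit($1000)): balance=$1610.00 total_interest=$10.00
After 4 (withdraw($200)): balance=$1410.00 total_interest=$10.00
After 5 (deposit($50)): balance=$1460.00 total_interest=$10.00
After 6 (month_end (apply 2% monthly interest)): balance=$1489.20 total_interest=$39.20
After 7 (deposit($50)): balance=$1539.20 total_interest=$39.20
After 8 (deposit($200)): balance=$1739.20 total_interest=$39.20
After 9 (month_end (apply 2% monthly interest)): balance=$1773.98 total_interest=$73.98
After 10 (withdraw($50)): balance=$1723.98 total_interest=$73.98

Answer: 1723.98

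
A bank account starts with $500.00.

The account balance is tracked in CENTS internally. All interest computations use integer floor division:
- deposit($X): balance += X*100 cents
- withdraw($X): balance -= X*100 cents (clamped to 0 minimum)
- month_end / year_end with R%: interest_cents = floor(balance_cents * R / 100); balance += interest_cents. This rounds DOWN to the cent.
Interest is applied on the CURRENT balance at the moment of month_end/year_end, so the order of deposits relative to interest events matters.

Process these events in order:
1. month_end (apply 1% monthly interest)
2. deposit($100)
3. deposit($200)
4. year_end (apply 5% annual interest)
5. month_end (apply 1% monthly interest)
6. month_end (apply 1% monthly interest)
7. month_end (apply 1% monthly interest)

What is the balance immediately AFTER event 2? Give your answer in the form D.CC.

After 1 (month_end (apply 1% monthly interest)): balance=$505.00 total_interest=$5.00
After 2 (deposit($100)): balance=$605.00 total_interest=$5.00

Answer: 605.00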